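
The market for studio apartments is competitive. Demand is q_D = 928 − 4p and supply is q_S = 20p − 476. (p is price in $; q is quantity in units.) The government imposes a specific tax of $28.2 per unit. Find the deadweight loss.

$1325.40

In inverse form: demand p = 232 − 0.25q, supply p = 23.8 + 0.05q.
Competitive equilibrium: 232 − 0.25q = 23.8 + 0.05q → q* = 694, p* = 58.5.
With the tax, the buyer price exceeds the seller price by 28.2: (232 − 0.25q) − (23.8 + 0.05q) = 28.2 → q' = 600.
Δq = 694 − 600 = 94; the wedge equals the tax, 28.2.
Welfare loss = ½ × 94 × 28.2 = $1325.40.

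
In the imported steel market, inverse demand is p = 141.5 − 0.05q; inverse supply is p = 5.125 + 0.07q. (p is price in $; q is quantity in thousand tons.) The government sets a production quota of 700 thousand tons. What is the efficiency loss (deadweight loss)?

$11429.75 thousand

Competitive equilibrium: 141.5 − 0.05q = 5.125 + 0.07q → q* = 1136.4583, p* = 84.6771.
At q = 700: demand price = 141.5 − 0.05·700 = 106.5; supply price = 5.125 + 0.07·700 = 54.125.
Δq = 1136.4583 − 700 = 436.4583; wedge = 106.5 − 54.125 = 52.375.
DWL = ½ × 436.4583 × 52.375 = $11429.75 thousand.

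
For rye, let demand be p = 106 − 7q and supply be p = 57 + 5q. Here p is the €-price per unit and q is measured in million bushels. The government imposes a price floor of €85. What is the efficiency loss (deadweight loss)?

€7.04 million

Competitive equilibrium: 106 − 7q = 57 + 5q → q* = 4.0833, p* = 77.4167.
At the floor p = 85, quantity demanded = (106 − 85)/7 = 3.
Sellers' marginal cost at q' = 3: 57 + 5·3 = 72.
Δq = 4.0833 − 3 = 1.0833; wedge = 85 − 72 = 13.
Deadweight loss = ½ × 1.0833 × 13 = €7.04 million.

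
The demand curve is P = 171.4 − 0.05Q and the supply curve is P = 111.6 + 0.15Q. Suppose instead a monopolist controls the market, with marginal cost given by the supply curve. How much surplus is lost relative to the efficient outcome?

357.604

Competitive equilibrium: 171.4 − 0.05Q = 111.6 + 0.15Q → Q* = 299, P* = 156.45.
Marginal revenue: MR = 171.4 − 0.1Q. Set MR = MC: 171.4 − 0.1Q = 111.6 + 0.15Q → Q_m = 239.2.
Price P_m = 171.4 − 0.05·239.2 = 159.44; MC(Q_m) = 111.6 + 0.15·239.2 = 147.48.
Competitive Q* = 299, so ΔQ = 59.8; wedge = 159.44 − 147.48 = 11.96.
Welfare loss = ½ × 59.8 × 11.96 = 357.604.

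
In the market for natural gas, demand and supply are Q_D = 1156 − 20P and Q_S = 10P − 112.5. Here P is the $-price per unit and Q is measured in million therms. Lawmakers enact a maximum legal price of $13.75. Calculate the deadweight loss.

In inverse form: demand P = 57.8 − 0.05Q, supply P = 11.25 + 0.1Q.
Competitive equilibrium: 57.8 − 0.05Q = 11.25 + 0.1Q → Q* = 310.3333, P* = 42.2833.
At the ceiling P = 13.75, quantity supplied = (13.75 − 11.25)/0.1 = 25.
Willingness to pay at Q' = 25: 57.8 − 0.05·25 = 56.55.
ΔQ = 310.3333 − 25 = 285.3333; wedge = 56.55 − 13.75 = 42.8.
The triangle = ½ × 285.3333 × 42.8 = $6106.13 million.

$6106.13 million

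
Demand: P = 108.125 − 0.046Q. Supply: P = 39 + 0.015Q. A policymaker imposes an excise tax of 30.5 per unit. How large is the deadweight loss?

7625

Competitive equilibrium: 108.125 − 0.046Q = 39 + 0.015Q → Q* = 1133.1967, P* = 55.998.
With the tax, the buyer price exceeds the seller price by 30.5: (108.125 − 0.046Q) − (39 + 0.015Q) = 30.5 → Q' = 633.1967.
ΔQ = 1133.1967 − 633.1967 = 500; the wedge equals the tax, 30.5.
Deadweight loss = ½ × 500 × 30.5 = 7625.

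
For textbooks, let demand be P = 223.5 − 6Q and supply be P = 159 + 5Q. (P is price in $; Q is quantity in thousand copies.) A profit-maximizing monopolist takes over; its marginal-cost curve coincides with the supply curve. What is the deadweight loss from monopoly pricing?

$23.56 thousand

Competitive equilibrium: 223.5 − 6Q = 159 + 5Q → Q* = 5.8636, P* = 188.3182.
Marginal revenue: MR = 223.5 − 12Q. Set MR = MC: 223.5 − 12Q = 159 + 5Q → Q_m = 3.7941.
Price P_m = 223.5 − 6·3.7941 = 200.7354; MC(Q_m) = 159 + 5·3.7941 = 177.9705.
Competitive Q* = 5.8636, so ΔQ = 2.0695; wedge = 200.7354 − 177.9705 = 22.7649.
Deadweight loss = ½ × 2.0695 × 22.7649 = $23.56 thousand.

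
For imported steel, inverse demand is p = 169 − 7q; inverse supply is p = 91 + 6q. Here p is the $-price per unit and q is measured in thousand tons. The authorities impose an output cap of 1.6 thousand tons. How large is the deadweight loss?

$125.84 thousand

Competitive equilibrium: 169 − 7q = 91 + 6q → q* = 6, p* = 127.
At q = 1.6: demand price = 169 − 7·1.6 = 157.8; supply price = 91 + 6·1.6 = 100.6.
Δq = 6 − 1.6 = 4.4; wedge = 157.8 − 100.6 = 57.2.
Welfare loss = ½ × 4.4 × 57.2 = $125.84 thousand.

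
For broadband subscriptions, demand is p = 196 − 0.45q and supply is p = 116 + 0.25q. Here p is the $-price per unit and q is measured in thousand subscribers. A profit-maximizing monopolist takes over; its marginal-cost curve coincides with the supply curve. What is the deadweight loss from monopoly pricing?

$699.97 thousand

Competitive equilibrium: 196 − 0.45q = 116 + 0.25q → q* = 114.2857, p* = 144.5714.
Marginal revenue: MR = 196 − 0.9q. Set MR = MC: 196 − 0.9q = 116 + 0.25q → q_m = 69.5652.
Price p_m = 196 − 0.45·69.5652 = 164.6957; MC(q_m) = 116 + 0.25·69.5652 = 133.3913.
Competitive q* = 114.2857, so Δq = 44.7205; wedge = 164.6957 − 133.3913 = 31.3044.
Welfare loss = ½ × 44.7205 × 31.3044 = $699.97 thousand.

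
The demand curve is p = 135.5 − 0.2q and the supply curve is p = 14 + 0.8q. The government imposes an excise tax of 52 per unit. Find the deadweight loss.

Competitive equilibrium: 135.5 − 0.2q = 14 + 0.8q → q* = 121.5, p* = 111.2.
With the tax, the buyer price exceeds the seller price by 52: (135.5 − 0.2q) − (14 + 0.8q) = 52 → q' = 69.5.
Δq = 121.5 − 69.5 = 52; the wedge equals the tax, 52.
Deadweight loss = ½ × 52 × 52 = 1352.

1352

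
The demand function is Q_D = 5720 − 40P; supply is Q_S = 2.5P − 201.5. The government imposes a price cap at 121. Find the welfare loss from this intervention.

In inverse form: demand P = 143 − 0.025Q, supply P = 80.6 + 0.4Q.
Competitive equilibrium: 143 − 0.025Q = 80.6 + 0.4Q → Q* = 146.8235, P* = 139.3294.
At the ceiling P = 121, quantity supplied = (121 − 80.6)/0.4 = 101.
Willingness to pay at Q' = 101: 143 − 0.025·101 = 140.475.
ΔQ = 146.8235 − 101 = 45.8235; wedge = 140.475 − 121 = 19.475.
The triangle = ½ × 45.8235 × 19.475 = 446.21.

446.21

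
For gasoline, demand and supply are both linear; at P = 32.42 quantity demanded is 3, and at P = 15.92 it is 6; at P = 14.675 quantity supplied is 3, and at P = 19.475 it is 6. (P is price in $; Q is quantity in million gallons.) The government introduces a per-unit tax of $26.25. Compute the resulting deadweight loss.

$48.53 million

Demand slope = (15.92 − 32.42)/(6 − 3) = −5.5, so P = 48.92 − 5.5Q.
Supply slope = (19.475 − 14.675)/(6 − 3) = 1.6, so P = 9.875 + 1.6Q.
Competitive equilibrium: 48.92 − 5.5Q = 9.875 + 1.6Q → Q* = 5.4993, P* = 18.6739.
With the tax, the buyer price exceeds the seller price by 26.25: (48.92 − 5.5Q) − (9.875 + 1.6Q) = 26.25 → Q' = 1.8021.
ΔQ = 5.4993 − 1.8021 = 3.6972; the wedge equals the tax, 26.25.
DWL = ½ × 3.6972 × 26.25 = $48.53 million.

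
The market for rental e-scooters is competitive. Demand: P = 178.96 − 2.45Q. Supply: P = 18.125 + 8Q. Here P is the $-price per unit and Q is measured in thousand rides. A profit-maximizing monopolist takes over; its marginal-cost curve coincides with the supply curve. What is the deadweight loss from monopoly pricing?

Competitive equilibrium: 178.96 − 2.45Q = 18.125 + 8Q → Q* = 15.39091, P* = 141.25227.
Marginal revenue: MR = 178.96 − 4.9Q. Set MR = MC: 178.96 − 4.9Q = 18.125 + 8Q → Q_m = 12.46783.
Price P_m = 178.96 − 2.45·12.46783 = 148.41382; MC(Q_m) = 18.125 + 8·12.46783 = 117.86764.
Competitive Q* = 15.39091, so ΔQ = 2.92308; wedge = 148.41382 − 117.86764 = 30.54618.
Deadweight loss = ½ × 2.92308 × 30.54618 = $44.64 thousand.

$44.64 thousand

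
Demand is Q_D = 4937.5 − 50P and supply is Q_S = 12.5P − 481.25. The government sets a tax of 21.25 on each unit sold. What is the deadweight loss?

In inverse form: demand P = 98.75 − 0.02Q, supply P = 38.5 + 0.08Q.
Competitive equilibrium: 98.75 − 0.02Q = 38.5 + 0.08Q → Q* = 602.5, P* = 86.7.
With the tax, the buyer price exceeds the seller price by 21.25: (98.75 − 0.02Q) − (38.5 + 0.08Q) = 21.25 → Q' = 390.
ΔQ = 602.5 − 390 = 212.5; the wedge equals the tax, 21.25.
The triangle = ½ × 212.5 × 21.25 = 2257.81.

2257.81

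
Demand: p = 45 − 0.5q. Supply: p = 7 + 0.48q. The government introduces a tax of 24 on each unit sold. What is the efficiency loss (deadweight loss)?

Competitive equilibrium: 45 − 0.5q = 7 + 0.48q → q* = 38.7755, p* = 25.6122.
With the tax, the buyer price exceeds the seller price by 24: (45 − 0.5q) − (7 + 0.48q) = 24 → q' = 14.2857.
Δq = 38.7755 − 14.2857 = 24.4898; the wedge equals the tax, 24.
Welfare loss = ½ × 24.4898 × 24 = 293.88.

293.88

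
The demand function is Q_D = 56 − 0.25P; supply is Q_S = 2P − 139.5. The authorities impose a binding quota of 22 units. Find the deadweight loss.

In inverse form: demand P = 224 − 4Q, supply P = 69.75 + 0.5Q.
Competitive equilibrium: 224 − 4Q = 69.75 + 0.5Q → Q* = 34.2778, P* = 86.8889.
At Q = 22: demand price = 224 − 4·22 = 136; supply price = 69.75 + 0.5·22 = 80.75.
ΔQ = 34.2778 − 22 = 12.2778; wedge = 136 − 80.75 = 55.25.
Welfare loss = ½ × 12.2778 × 55.25 = 339.17.

339.17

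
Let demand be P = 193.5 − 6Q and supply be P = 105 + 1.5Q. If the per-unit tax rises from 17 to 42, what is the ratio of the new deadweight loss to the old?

6.104

Competitive equilibrium: 193.5 − 6Q = 105 + 1.5Q → Q* = 11.8, P* = 122.7.
For a per-unit tax t: ΔQ = t/7.5, so DWL = ½·t·(t/7.5) = t²/15.
At t = 17: DWL = 19.267. At t = 42: DWL = 117.6.
Ratio = (42/17)² = 6.104.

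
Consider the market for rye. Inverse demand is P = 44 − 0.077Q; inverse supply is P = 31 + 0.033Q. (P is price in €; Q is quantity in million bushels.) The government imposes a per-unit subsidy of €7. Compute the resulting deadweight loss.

€222.73 million

Competitive equilibrium: 44 − 0.077Q = 31 + 0.033Q → Q* = 118.1818, P* = 34.9.
The subsidy lowers effective supply by 7: P = 24 + 0.033Q.
New quantity: 44 − 0.077Q = 24 + 0.033Q → Q' = 181.8182.
Overproduction ΔQ = 181.8182 − 118.1818 = 63.6364; wedge = subsidy = 7.
DWL = ½ × 63.6364 × 7 = €222.73 million.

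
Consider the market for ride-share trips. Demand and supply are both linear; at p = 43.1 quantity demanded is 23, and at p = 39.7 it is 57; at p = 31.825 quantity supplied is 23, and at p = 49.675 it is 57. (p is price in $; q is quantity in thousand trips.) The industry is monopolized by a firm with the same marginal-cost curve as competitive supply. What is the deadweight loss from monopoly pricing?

Demand slope = (39.7 − 43.1)/(57 − 23) = −0.1, so p = 45.4 − 0.1q.
Supply slope = (49.675 − 31.825)/(57 − 23) = 0.525, so p = 19.75 + 0.525q.
Competitive equilibrium: 45.4 − 0.1q = 19.75 + 0.525q → q* = 41.04, p* = 41.296.
Marginal revenue: MR = 45.4 − 0.2q. Set MR = MC: 45.4 − 0.2q = 19.75 + 0.525q → q_m = 35.3793.
Price p_m = 45.4 − 0.1·35.3793 = 41.8621; MC(q_m) = 19.75 + 0.525·35.3793 = 38.3241.
Competitive q* = 41.04, so Δq = 5.6607; wedge = 41.8621 − 38.3241 = 3.538.
Deadweight loss = ½ × 5.6607 × 3.538 = $10.01 thousand.

$10.01 thousand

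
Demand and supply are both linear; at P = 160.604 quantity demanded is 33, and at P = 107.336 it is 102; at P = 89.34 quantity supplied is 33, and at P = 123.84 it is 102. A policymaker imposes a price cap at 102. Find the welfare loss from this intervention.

Demand slope = (107.336 − 160.604)/(102 − 33) = −0.772, so P = 186.08 − 0.772Q.
Supply slope = (123.84 − 89.34)/(102 − 33) = 0.5, so P = 72.84 + 0.5Q.
Competitive equilibrium: 186.08 − 0.772Q = 72.84 + 0.5Q → Q* = 89.0252, P* = 117.3526.
At the ceiling P = 102, quantity supplied = (102 − 72.84)/0.5 = 58.32.
Willingness to pay at Q' = 58.32: 186.08 − 0.772·58.32 = 141.057.
ΔQ = 89.0252 − 58.32 = 30.7052; wedge = 141.057 − 102 = 39.057.
Deadweight loss = ½ × 30.7052 × 39.057 = 599.63.

599.63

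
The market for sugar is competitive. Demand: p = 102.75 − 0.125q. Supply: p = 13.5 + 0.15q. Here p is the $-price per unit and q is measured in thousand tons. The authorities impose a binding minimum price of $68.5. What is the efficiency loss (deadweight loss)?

Competitive equilibrium: 102.75 − 0.125q = 13.5 + 0.15q → q* = 324.5455, p* = 62.1818.
At the floor p = 68.5, quantity demanded = (102.75 − 68.5)/0.125 = 274.
Sellers' marginal cost at q' = 274: 13.5 + 0.15·274 = 54.6.
Δq = 324.5455 − 274 = 50.5455; wedge = 68.5 − 54.6 = 13.9.
Deadweight loss = ½ × 50.5455 × 13.9 = $351.29 thousand.

$351.29 thousand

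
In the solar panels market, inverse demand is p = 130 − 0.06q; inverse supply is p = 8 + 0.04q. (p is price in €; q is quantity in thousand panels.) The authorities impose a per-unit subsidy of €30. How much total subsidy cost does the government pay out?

Competitive equilibrium: 130 − 0.06q = 8 + 0.04q → q* = 1220, p* = 56.8.
The subsidy lowers effective supply by 30: p = 0.04q − 22.
New quantity: 130 − 0.06q = 0.04q − 22 → q' = 1520.
Total subsidy cost = 30 × 1520 = €45600 thousand.

€45600 thousand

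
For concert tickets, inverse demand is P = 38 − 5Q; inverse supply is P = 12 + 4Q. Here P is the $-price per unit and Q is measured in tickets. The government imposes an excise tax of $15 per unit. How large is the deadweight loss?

$12.50

Competitive equilibrium: 38 − 5Q = 12 + 4Q → Q* = 2.8889, P* = 23.5556.
With the tax, the buyer price exceeds the seller price by 15: (38 − 5Q) − (12 + 4Q) = 15 → Q' = 1.2222.
ΔQ = 2.8889 − 1.2222 = 1.6667; the wedge equals the tax, 15.
Deadweight loss = ½ × 1.6667 × 15 = $12.50.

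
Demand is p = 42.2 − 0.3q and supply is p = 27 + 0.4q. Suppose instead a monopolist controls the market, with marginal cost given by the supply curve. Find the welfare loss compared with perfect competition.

14.85

Competitive equilibrium: 42.2 − 0.3q = 27 + 0.4q → q* = 21.7143, p* = 35.6857.
Marginal revenue: MR = 42.2 − 0.6q. Set MR = MC: 42.2 − 0.6q = 27 + 0.4q → q_m = 15.2.
Price p_m = 42.2 − 0.3·15.2 = 37.64; MC(q_m) = 27 + 0.4·15.2 = 33.08.
Competitive q* = 21.7143, so Δq = 6.5143; wedge = 37.64 − 33.08 = 4.56.
DWL = ½ × 6.5143 × 4.56 = 14.85.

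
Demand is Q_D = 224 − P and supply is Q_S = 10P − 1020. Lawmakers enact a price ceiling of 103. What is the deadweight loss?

5600.45

In inverse form: demand P = 224 − Q, supply P = 102 + 0.1Q.
Competitive equilibrium: 224 − Q = 102 + 0.1Q → Q* = 110.90909, P* = 113.09091.
At the ceiling P = 103, quantity supplied = (103 − 102)/0.1 = 10.
Willingness to pay at Q' = 10: 224 − 1·10 = 214.
ΔQ = 110.90909 − 10 = 100.90909; wedge = 214 − 103 = 111.
The triangle = ½ × 100.90909 × 111 = 5600.45.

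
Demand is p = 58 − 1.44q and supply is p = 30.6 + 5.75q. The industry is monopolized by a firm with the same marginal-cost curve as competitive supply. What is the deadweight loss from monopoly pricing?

Competitive equilibrium: 58 − 1.44q = 30.6 + 5.75q → q* = 3.8108, p* = 52.5124.
Marginal revenue: MR = 58 − 2.88q. Set MR = MC: 58 − 2.88q = 30.6 + 5.75q → q_m = 3.175.
Price p_m = 58 − 1.44·3.175 = 53.428; MC(q_m) = 30.6 + 5.75·3.175 = 48.8563.
Competitive q* = 3.8108, so Δq = 0.6358; wedge = 53.428 − 48.8563 = 4.5717.
Welfare loss = ½ × 0.6358 × 4.5717 = 1.45.

1.45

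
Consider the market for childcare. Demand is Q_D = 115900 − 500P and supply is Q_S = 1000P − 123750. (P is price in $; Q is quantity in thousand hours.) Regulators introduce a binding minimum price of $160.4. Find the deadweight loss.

In inverse form: demand P = 231.8 − 0.002Q, supply P = 123.75 + 0.001Q.
Competitive equilibrium: 231.8 − 0.002Q = 123.75 + 0.001Q → Q* = 36016.6667, P* = 159.7667.
At the floor P = 160.4, quantity demanded = (231.8 − 160.4)/0.002 = 35700.
Sellers' marginal cost at Q' = 35700: 123.75 + 0.001·35700 = 159.45.
ΔQ = 36016.6667 − 35700 = 316.6667; wedge = 160.4 − 159.45 = 0.95.
Welfare loss = ½ × 316.6667 × 0.95 = $150.42 thousand.

$150.42 thousand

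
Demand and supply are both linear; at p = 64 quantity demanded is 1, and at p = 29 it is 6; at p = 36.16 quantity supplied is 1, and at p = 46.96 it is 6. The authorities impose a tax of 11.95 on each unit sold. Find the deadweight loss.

Demand slope = (29 − 64)/(6 − 1) = −7, so p = 71 − 7q.
Supply slope = (46.96 − 36.16)/(6 − 1) = 2.16, so p = 34 + 2.16q.
Competitive equilibrium: 71 − 7q = 34 + 2.16q → q* = 4.0393, p* = 42.7249.
With the tax, the buyer price exceeds the seller price by 11.95: (71 − 7q) − (34 + 2.16q) = 11.95 → q' = 2.7347.
Δq = 4.0393 − 2.7347 = 1.3046; the wedge equals the tax, 11.95.
DWL = ½ × 1.3046 × 11.95 = 7.79.

7.79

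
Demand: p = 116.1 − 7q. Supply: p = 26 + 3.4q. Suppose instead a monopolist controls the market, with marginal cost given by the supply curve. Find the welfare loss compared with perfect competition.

Competitive equilibrium: 116.1 − 7q = 26 + 3.4q → q* = 8.6635, p* = 55.4558.
Marginal revenue: MR = 116.1 − 14q. Set MR = MC: 116.1 − 14q = 26 + 3.4q → q_m = 5.1782.
Price p_m = 116.1 − 7·5.1782 = 79.8526; MC(q_m) = 26 + 3.4·5.1782 = 43.6059.
Competitive q* = 8.6635, so Δq = 3.4853; wedge = 79.8526 − 43.6059 = 36.2467.
DWL = ½ × 3.4853 × 36.2467 = 63.17.

63.17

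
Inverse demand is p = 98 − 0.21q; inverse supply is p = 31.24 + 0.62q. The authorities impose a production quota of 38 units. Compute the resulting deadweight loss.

747.26

Competitive equilibrium: 98 − 0.21q = 31.24 + 0.62q → q* = 80.4337, p* = 81.1089.
At q = 38: demand price = 98 − 0.21·38 = 90.02; supply price = 31.24 + 0.62·38 = 54.8.
Δq = 80.4337 − 38 = 42.4337; wedge = 90.02 − 54.8 = 35.22.
DWL = ½ × 42.4337 × 35.22 = 747.26.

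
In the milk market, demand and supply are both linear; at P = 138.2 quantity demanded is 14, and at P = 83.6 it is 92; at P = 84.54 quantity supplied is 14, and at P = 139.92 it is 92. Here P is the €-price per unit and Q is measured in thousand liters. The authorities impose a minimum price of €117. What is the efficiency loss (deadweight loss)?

Demand slope = (83.6 − 138.2)/(92 − 14) = −0.7, so P = 148 − 0.7Q.
Supply slope = (139.92 − 84.54)/(92 − 14) = 0.71, so P = 74.6 + 0.71Q.
Competitive equilibrium: 148 − 0.7Q = 74.6 + 0.71Q → Q* = 52.0567, P* = 111.5603.
At the floor P = 117, quantity demanded = (148 − 117)/0.7 = 44.2857.
Sellers' marginal cost at Q' = 44.2857: 74.6 + 0.71·44.2857 = 106.0428.
ΔQ = 52.0567 − 44.2857 = 7.771; wedge = 117 − 106.0428 = 10.9572.
The triangle = ½ × 7.771 × 10.9572 = €42.57 thousand.

€42.57 thousand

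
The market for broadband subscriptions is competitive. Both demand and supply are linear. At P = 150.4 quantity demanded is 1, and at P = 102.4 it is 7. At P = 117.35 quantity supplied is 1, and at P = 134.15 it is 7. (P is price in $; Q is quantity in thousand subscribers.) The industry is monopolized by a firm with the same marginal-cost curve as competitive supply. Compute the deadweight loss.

$16.12 thousand

Demand slope = (102.4 − 150.4)/(7 − 1) = −8, so P = 158.4 − 8Q.
Supply slope = (134.15 − 117.35)/(7 − 1) = 2.8, so P = 114.55 + 2.8Q.
Competitive equilibrium: 158.4 − 8Q = 114.55 + 2.8Q → Q* = 4.0602, P* = 125.9185.
Marginal revenue: MR = 158.4 − 16Q. Set MR = MC: 158.4 − 16Q = 114.55 + 2.8Q → Q_m = 2.3324.
Price P_m = 158.4 − 8·2.3324 = 139.7408; MC(Q_m) = 114.55 + 2.8·2.3324 = 121.0807.
Competitive Q* = 4.0602, so ΔQ = 1.7278; wedge = 139.7408 − 121.0807 = 18.6601.
DWL = ½ × 1.7278 × 18.6601 = $16.12 thousand.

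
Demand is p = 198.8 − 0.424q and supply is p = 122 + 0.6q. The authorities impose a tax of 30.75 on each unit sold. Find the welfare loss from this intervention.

Competitive equilibrium: 198.8 − 0.424q = 122 + 0.6q → q* = 75, p* = 167.
With the tax, the buyer price exceeds the seller price by 30.75: (198.8 − 0.424q) − (122 + 0.6q) = 30.75 → q' = 44.9707.
Δq = 75 − 44.9707 = 30.0293; the wedge equals the tax, 30.75.
DWL = ½ × 30.0293 × 30.75 = 461.70.

461.70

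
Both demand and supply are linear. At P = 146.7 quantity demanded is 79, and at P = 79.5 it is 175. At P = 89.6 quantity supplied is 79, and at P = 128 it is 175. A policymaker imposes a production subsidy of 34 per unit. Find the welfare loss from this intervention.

525.45

Demand slope = (79.5 − 146.7)/(175 − 79) = −0.7, so P = 202 − 0.7Q.
Supply slope = (128 − 89.6)/(175 − 79) = 0.4, so P = 58 + 0.4Q.
Competitive equilibrium: 202 − 0.7Q = 58 + 0.4Q → Q* = 130.9091, P* = 110.3636.
The subsidy lowers effective supply by 34: P = 24 + 0.4Q.
New quantity: 202 − 0.7Q = 24 + 0.4Q → Q' = 161.8182.
Overproduction ΔQ = 161.8182 − 130.9091 = 30.9091; wedge = subsidy = 34.
DWL = ½ × 30.9091 × 34 = 525.45.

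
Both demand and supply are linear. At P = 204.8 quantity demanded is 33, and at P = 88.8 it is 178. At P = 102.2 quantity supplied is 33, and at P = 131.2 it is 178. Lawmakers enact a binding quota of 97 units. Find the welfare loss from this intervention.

Demand slope = (88.8 − 204.8)/(178 − 33) = −0.8, so P = 231.2 − 0.8Q.
Supply slope = (131.2 − 102.2)/(178 − 33) = 0.2, so P = 95.6 + 0.2Q.
Competitive equilibrium: 231.2 − 0.8Q = 95.6 + 0.2Q → Q* = 135.6, P* = 122.72.
At Q = 97: demand price = 231.2 − 0.8·97 = 153.6; supply price = 95.6 + 0.2·97 = 115.
ΔQ = 135.6 − 97 = 38.6; wedge = 153.6 − 115 = 38.6.
Welfare loss = ½ × 38.6 × 38.6 = 744.98.

744.98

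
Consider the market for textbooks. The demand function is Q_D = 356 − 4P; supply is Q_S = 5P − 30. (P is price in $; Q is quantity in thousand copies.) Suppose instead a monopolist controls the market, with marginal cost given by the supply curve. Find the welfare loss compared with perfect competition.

$976.33 thousand

In inverse form: demand P = 89 − 0.25Q, supply P = 6 + 0.2Q.
Competitive equilibrium: 89 − 0.25Q = 6 + 0.2Q → Q* = 184.4444, P* = 42.8889.
Marginal revenue: MR = 89 − 0.5Q. Set MR = MC: 89 − 0.5Q = 6 + 0.2Q → Q_m = 118.5714.
Price P_m = 89 − 0.25·118.5714 = 59.3572; MC(Q_m) = 6 + 0.2·118.5714 = 29.7143.
Competitive Q* = 184.4444, so ΔQ = 65.873; wedge = 59.3572 − 29.7143 = 29.6429.
Deadweight loss = ½ × 65.873 × 29.6429 = $976.33 thousand.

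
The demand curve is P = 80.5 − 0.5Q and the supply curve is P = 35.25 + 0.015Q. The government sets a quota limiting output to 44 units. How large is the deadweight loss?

495.44

Competitive equilibrium: 80.5 − 0.5Q = 35.25 + 0.015Q → Q* = 87.86408, P* = 36.56796.
At Q = 44: demand price = 80.5 − 0.5·44 = 58.5; supply price = 35.25 + 0.015·44 = 35.91.
ΔQ = 87.86408 − 44 = 43.86408; wedge = 58.5 − 35.91 = 22.59.
Welfare loss = ½ × 43.86408 × 22.59 = 495.44.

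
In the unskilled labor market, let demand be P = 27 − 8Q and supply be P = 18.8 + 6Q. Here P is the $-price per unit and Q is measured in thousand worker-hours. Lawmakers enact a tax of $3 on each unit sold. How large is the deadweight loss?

Competitive equilibrium: 27 − 8Q = 18.8 + 6Q → Q* = 0.5857, P* = 22.3143.
With the tax, the buyer price exceeds the seller price by 3: (27 − 8Q) − (18.8 + 6Q) = 3 → Q' = 0.3714.
ΔQ = 0.5857 − 0.3714 = 0.2143; the wedge equals the tax, 3.
DWL = ½ × 0.2143 × 3 = $0.32 thousand.

$0.32 thousand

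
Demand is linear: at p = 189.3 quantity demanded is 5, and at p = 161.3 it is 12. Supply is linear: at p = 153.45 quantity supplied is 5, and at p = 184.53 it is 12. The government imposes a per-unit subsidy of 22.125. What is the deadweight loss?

29

Demand slope = (161.3 − 189.3)/(12 − 5) = −4, so p = 209.3 − 4q.
Supply slope = (184.53 − 153.45)/(12 − 5) = 4.44, so p = 131.25 + 4.44q.
Competitive equilibrium: 209.3 − 4q = 131.25 + 4.44q → q* = 9.2476, p* = 172.3095.
The subsidy lowers effective supply by 22.125: p = 109.125 + 4.44q.
New quantity: 209.3 − 4q = 109.125 + 4.44q → q' = 11.8691.
Overproduction Δq = 11.8691 − 9.2476 = 2.6215; wedge = subsidy = 22.125.
Deadweight loss = ½ × 2.6215 × 22.125 = 29.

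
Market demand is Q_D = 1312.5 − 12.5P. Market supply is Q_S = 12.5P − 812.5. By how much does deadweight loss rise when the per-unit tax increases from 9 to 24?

In inverse form: demand P = 105 − 0.08Q, supply P = 65 + 0.08Q.
Competitive equilibrium: 105 − 0.08Q = 65 + 0.08Q → Q* = 250, P* = 85.
For a per-unit tax t: ΔQ = t/0.16, so DWL = ½·t·(t/0.16) = t²/0.32.
At t = 9: DWL = 253.125. At t = 24: DWL = 1800.
Increase = 1800 − 253.125 = 1546.875.

1546.875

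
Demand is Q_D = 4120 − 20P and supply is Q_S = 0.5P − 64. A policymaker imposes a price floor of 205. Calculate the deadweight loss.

333.90

In inverse form: demand P = 206 − 0.05Q, supply P = 128 + 2Q.
Competitive equilibrium: 206 − 0.05Q = 128 + 2Q → Q* = 38.0488, P* = 204.0976.
At the floor P = 205, quantity demanded = (206 − 205)/0.05 = 20.
Sellers' marginal cost at Q' = 20: 128 + 2·20 = 168.
ΔQ = 38.0488 − 20 = 18.0488; wedge = 205 − 168 = 37.
DWL = ½ × 18.0488 × 37 = 333.90.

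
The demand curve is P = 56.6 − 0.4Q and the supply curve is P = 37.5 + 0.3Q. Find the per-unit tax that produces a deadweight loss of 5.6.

Competitive equilibrium: 56.6 − 0.4Q = 37.5 + 0.3Q → Q* = 27.2857, P* = 45.6857.
A tax t gives ΔQ = t/0.7 and wedge t, so DWL = t²/1.4.
t²/1.4 = 5.6 → t² = 7.84 → t = 2.8.

2.8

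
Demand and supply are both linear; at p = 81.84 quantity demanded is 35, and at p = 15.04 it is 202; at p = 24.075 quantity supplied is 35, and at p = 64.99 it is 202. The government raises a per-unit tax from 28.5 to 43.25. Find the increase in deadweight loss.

Demand slope = (15.04 − 81.84)/(202 − 35) = −0.4, so p = 95.84 − 0.4q.
Supply slope = (64.99 − 24.075)/(202 − 35) = 0.245, so p = 15.5 + 0.245q.
Competitive equilibrium: 95.84 − 0.4q = 15.5 + 0.245q → q* = 124.5581, p* = 46.0167.
For a per-unit tax t: Δq = t/0.645, so DWL = ½·t·(t/0.645) = t²/1.29.
At t = 28.5: DWL = 629.651. At t = 43.25: DWL = 1450.048.
Increase = 1450.048 − 629.651 = 820.40.

820.40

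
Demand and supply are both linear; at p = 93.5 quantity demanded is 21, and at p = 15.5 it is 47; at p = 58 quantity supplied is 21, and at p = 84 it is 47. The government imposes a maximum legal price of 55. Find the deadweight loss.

282.03

Demand slope = (15.5 − 93.5)/(47 − 21) = −3, so p = 156.5 − 3q.
Supply slope = (84 − 58)/(47 − 21) = 1, so p = 37 + q.
Competitive equilibrium: 156.5 − 3q = 37 + q → q* = 29.875, p* = 66.875.
At the ceiling p = 55, quantity supplied = (55 − 37)/1 = 18.
Willingness to pay at q' = 18: 156.5 − 3·18 = 102.5.
Δq = 29.875 − 18 = 11.875; wedge = 102.5 − 55 = 47.5.
Deadweight loss = ½ × 11.875 × 47.5 = 282.03.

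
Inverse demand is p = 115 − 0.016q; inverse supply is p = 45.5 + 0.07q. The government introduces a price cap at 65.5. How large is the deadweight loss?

11735.91

Competitive equilibrium: 115 − 0.016q = 45.5 + 0.07q → q* = 808.13953, p* = 102.06977.
At the ceiling p = 65.5, quantity supplied = (65.5 − 45.5)/0.07 = 285.71429.
Willingness to pay at q' = 285.71429: 115 − 0.016·285.71429 = 110.42857.
Δq = 808.13953 − 285.71429 = 522.42524; wedge = 110.42857 − 65.5 = 44.92857.
Deadweight loss = ½ × 522.42524 × 44.92857 = 11735.91.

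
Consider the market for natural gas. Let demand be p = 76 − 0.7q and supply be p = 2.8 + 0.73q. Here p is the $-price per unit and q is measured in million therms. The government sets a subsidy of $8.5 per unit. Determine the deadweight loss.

Competitive equilibrium: 76 − 0.7q = 2.8 + 0.73q → q* = 51.1888, p* = 40.1678.
The subsidy lowers effective supply by 8.5: p = 0.73q − 5.7.
New quantity: 76 − 0.7q = 0.73q − 5.7 → q' = 57.1329.
Overproduction Δq = 57.1329 − 51.1888 = 5.9441; wedge = subsidy = 8.5.
The triangle = ½ × 5.9441 × 8.5 = $25.26 million.

$25.26 million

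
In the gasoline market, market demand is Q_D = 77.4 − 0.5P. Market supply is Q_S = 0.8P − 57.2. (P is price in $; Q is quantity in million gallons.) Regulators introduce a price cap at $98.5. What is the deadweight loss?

In inverse form: demand P = 154.8 − 2Q, supply P = 71.5 + 1.25Q.
Competitive equilibrium: 154.8 − 2Q = 71.5 + 1.25Q → Q* = 25.6308, P* = 103.5385.
At the ceiling P = 98.5, quantity supplied = (98.5 − 71.5)/1.25 = 21.6.
Willingness to pay at Q' = 21.6: 154.8 − 2·21.6 = 111.6.
ΔQ = 25.6308 − 21.6 = 4.0308; wedge = 111.6 − 98.5 = 13.1.
DWL = ½ × 4.0308 × 13.1 = $26.40 million.

$26.40 million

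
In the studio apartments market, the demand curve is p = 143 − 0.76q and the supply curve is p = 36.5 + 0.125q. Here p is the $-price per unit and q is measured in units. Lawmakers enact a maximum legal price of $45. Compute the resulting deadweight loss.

$1212.17

Competitive equilibrium: 143 − 0.76q = 36.5 + 0.125q → q* = 120.339, p* = 51.5424.
At the ceiling p = 45, quantity supplied = (45 − 36.5)/0.125 = 68.
Willingness to pay at q' = 68: 143 − 0.76·68 = 91.32.
Δq = 120.339 − 68 = 52.339; wedge = 91.32 − 45 = 46.32.
Deadweight loss = ½ × 52.339 × 46.32 = $1212.17.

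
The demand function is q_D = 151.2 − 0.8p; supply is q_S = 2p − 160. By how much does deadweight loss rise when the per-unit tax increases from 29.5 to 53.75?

In inverse form: demand p = 189 − 1.25q, supply p = 80 + 0.5q.
Competitive equilibrium: 189 − 1.25q = 80 + 0.5q → q* = 62.2857, p* = 111.1429.
For a per-unit tax t: Δq = t/1.75, so DWL = ½·t·(t/1.75) = t²/3.5.
At t = 29.5: DWL = 248.643. At t = 53.75: DWL = 825.446.
Increase = 825.446 − 248.643 = 576.80.

576.80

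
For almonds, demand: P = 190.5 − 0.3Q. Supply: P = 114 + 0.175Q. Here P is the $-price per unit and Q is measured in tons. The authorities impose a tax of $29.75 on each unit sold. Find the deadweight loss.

Competitive equilibrium: 190.5 − 0.3Q = 114 + 0.175Q → Q* = 161.0526, P* = 142.1842.
With the tax, the buyer price exceeds the seller price by 29.75: (190.5 − 0.3Q) − (114 + 0.175Q) = 29.75 → Q' = 98.4211.
ΔQ = 161.0526 − 98.4211 = 62.6315; the wedge equals the tax, 29.75.
The triangle = ½ × 62.6315 × 29.75 = $931.64.

$931.64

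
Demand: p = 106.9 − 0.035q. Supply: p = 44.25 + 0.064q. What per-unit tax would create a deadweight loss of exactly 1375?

Competitive equilibrium: 106.9 − 0.035q = 44.25 + 0.064q → q* = 632.8283, p* = 84.751.
A tax t gives Δq = t/0.099 and wedge t, so DWL = t²/0.198.
t²/0.198 = 1375 → t² = 272.25 → t = 16.5.

16.5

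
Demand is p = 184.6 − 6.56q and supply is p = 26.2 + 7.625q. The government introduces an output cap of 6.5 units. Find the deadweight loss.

Competitive equilibrium: 184.6 − 6.56q = 26.2 + 7.625q → q* = 11.1667, p* = 111.3463.
At q = 6.5: demand price = 184.6 − 6.56·6.5 = 141.96; supply price = 26.2 + 7.625·6.5 = 75.7625.
Δq = 11.1667 − 6.5 = 4.6667; wedge = 141.96 − 75.7625 = 66.1975.
Deadweight loss = ½ × 4.6667 × 66.1975 = 154.46.

154.46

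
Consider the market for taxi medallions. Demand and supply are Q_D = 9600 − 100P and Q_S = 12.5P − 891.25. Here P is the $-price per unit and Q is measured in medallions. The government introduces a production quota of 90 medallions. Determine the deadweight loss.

In inverse form: demand P = 96 − 0.01Q, supply P = 71.3 + 0.08Q.
Competitive equilibrium: 96 − 0.01Q = 71.3 + 0.08Q → Q* = 274.4444, P* = 93.2556.
At Q = 90: demand price = 96 − 0.01·90 = 95.1; supply price = 71.3 + 0.08·90 = 78.5.
ΔQ = 274.4444 − 90 = 184.4444; wedge = 95.1 − 78.5 = 16.6.
Deadweight loss = ½ × 184.4444 × 16.6 = $1530.89.

$1530.89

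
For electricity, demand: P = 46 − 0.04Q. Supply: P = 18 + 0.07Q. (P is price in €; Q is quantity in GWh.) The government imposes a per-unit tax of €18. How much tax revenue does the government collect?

Competitive equilibrium: 46 − 0.04Q = 18 + 0.07Q → Q* = 254.5455, P* = 35.8182.
With the tax, the buyer price exceeds the seller price by 18: (46 − 0.04Q) − (18 + 0.07Q) = 18 → Q' = 90.9091.
Tax revenue = 18 × 90.9091 = €1636.36.

€1636.36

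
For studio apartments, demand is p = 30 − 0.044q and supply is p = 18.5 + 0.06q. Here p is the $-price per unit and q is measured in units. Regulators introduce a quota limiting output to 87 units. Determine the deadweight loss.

Competitive equilibrium: 30 − 0.044q = 18.5 + 0.06q → q* = 110.5769, p* = 25.1346.
At q = 87: demand price = 30 − 0.044·87 = 26.172; supply price = 18.5 + 0.06·87 = 23.72.
Δq = 110.5769 − 87 = 23.5769; wedge = 26.172 − 23.72 = 2.452.
Welfare loss = ½ × 23.5769 × 2.452 = $28.91.

$28.91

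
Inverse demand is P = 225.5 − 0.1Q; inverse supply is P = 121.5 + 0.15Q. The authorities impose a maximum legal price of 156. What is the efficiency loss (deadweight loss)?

Competitive equilibrium: 225.5 − 0.1Q = 121.5 + 0.15Q → Q* = 416, P* = 183.9.
At the ceiling P = 156, quantity supplied = (156 − 121.5)/0.15 = 230.
Willingness to pay at Q' = 230: 225.5 − 0.1·230 = 202.5.
ΔQ = 416 − 230 = 186; wedge = 202.5 − 156 = 46.5.
The triangle = ½ × 186 × 46.5 = 4324.50.

4324.50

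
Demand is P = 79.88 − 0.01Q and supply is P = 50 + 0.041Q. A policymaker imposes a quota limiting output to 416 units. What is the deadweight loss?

Competitive equilibrium: 79.88 − 0.01Q = 50 + 0.041Q → Q* = 585.8824, P* = 74.0212.
At Q = 416: demand price = 79.88 − 0.01·416 = 75.72; supply price = 50 + 0.041·416 = 67.056.
ΔQ = 585.8824 − 416 = 169.8824; wedge = 75.72 − 67.056 = 8.664.
The triangle = ½ × 169.8824 × 8.664 = 735.93.

735.93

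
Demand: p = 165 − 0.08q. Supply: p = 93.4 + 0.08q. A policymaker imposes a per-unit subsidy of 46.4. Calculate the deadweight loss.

6728

Competitive equilibrium: 165 − 0.08q = 93.4 + 0.08q → q* = 447.5, p* = 129.2.
The subsidy lowers effective supply by 46.4: p = 47 + 0.08q.
New quantity: 165 − 0.08q = 47 + 0.08q → q' = 737.5.
Overproduction Δq = 737.5 − 447.5 = 290; wedge = subsidy = 46.4.
Welfare loss = ½ × 290 × 46.4 = 6728.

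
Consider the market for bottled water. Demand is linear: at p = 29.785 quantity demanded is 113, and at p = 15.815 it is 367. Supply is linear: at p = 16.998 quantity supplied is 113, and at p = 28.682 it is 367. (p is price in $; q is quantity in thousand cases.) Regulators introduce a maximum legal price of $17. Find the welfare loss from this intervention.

$808.89 thousand

Demand slope = (15.815 − 29.785)/(367 − 113) = −0.055, so p = 36 − 0.055q.
Supply slope = (28.682 − 16.998)/(367 − 113) = 0.046, so p = 11.8 + 0.046q.
Competitive equilibrium: 36 − 0.055q = 11.8 + 0.046q → q* = 239.604, p* = 22.8218.
At the ceiling p = 17, quantity supplied = (17 − 11.8)/0.046 = 113.0435.
Willingness to pay at q' = 113.0435: 36 − 0.055·113.0435 = 29.7826.
Δq = 239.604 − 113.0435 = 126.5605; wedge = 29.7826 − 17 = 12.7826.
The triangle = ½ × 126.5605 × 12.7826 = $808.89 thousand.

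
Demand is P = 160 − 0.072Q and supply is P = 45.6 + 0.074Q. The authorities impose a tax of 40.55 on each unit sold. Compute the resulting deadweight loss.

5631.17

Competitive equilibrium: 160 − 0.072Q = 45.6 + 0.074Q → Q* = 783.5616, P* = 103.5836.
With the tax, the buyer price exceeds the seller price by 40.55: (160 − 0.072Q) − (45.6 + 0.074Q) = 40.55 → Q' = 505.8219.
ΔQ = 783.5616 − 505.8219 = 277.7397; the wedge equals the tax, 40.55.
Deadweight loss = ½ × 277.7397 × 40.55 = 5631.17.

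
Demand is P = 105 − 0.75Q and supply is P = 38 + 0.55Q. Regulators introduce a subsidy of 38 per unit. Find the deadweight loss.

Competitive equilibrium: 105 − 0.75Q = 38 + 0.55Q → Q* = 51.5385, P* = 66.3462.
The subsidy lowers effective supply by 38: P = 0 + 0.55Q.
New quantity: 105 − 0.75Q = 0 + 0.55Q → Q' = 80.7692.
Overproduction ΔQ = 80.7692 − 51.5385 = 29.2307; wedge = subsidy = 38.
The triangle = ½ × 29.2307 × 38 = 555.38.

555.38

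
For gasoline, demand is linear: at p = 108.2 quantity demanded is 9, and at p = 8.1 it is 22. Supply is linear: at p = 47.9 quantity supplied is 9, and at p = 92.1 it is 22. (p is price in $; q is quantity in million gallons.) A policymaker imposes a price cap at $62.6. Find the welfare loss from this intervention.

Demand slope = (8.1 − 108.2)/(22 − 9) = −7.7, so p = 177.5 − 7.7q.
Supply slope = (92.1 − 47.9)/(22 − 9) = 3.4, so p = 17.3 + 3.4q.
Competitive equilibrium: 177.5 − 7.7q = 17.3 + 3.4q → q* = 14.4324, p* = 66.3703.
At the ceiling p = 62.6, quantity supplied = (62.6 − 17.3)/3.4 = 13.3235.
Willingness to pay at q' = 13.3235: 177.5 − 7.7·13.3235 = 74.9091.
Δq = 14.4324 − 13.3235 = 1.1089; wedge = 74.9091 − 62.6 = 12.3091.
Welfare loss = ½ × 1.1089 × 12.3091 = $6.82 million.

$6.82 million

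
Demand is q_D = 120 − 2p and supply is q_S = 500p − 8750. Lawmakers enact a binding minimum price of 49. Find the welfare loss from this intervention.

985.54

In inverse form: demand p = 60 − 0.5q, supply p = 17.5 + 0.002q.
Competitive equilibrium: 60 − 0.5q = 17.5 + 0.002q → q* = 84.6614, p* = 17.6693.
At the floor p = 49, quantity demanded = (60 − 49)/0.5 = 22.
Sellers' marginal cost at q' = 22: 17.5 + 0.002·22 = 17.544.
Δq = 84.6614 − 22 = 62.6614; wedge = 49 − 17.544 = 31.456.
Welfare loss = ½ × 62.6614 × 31.456 = 985.54.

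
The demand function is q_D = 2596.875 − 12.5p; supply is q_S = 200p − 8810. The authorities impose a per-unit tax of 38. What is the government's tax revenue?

56195.29

In inverse form: demand p = 207.75 − 0.08q, supply p = 44.05 + 0.005q.
Competitive equilibrium: 207.75 − 0.08q = 44.05 + 0.005q → q* = 1925.8824, p* = 53.6794.
With the tax, the buyer price exceeds the seller price by 38: (207.75 − 0.08q) − (44.05 + 0.005q) = 38 → q' = 1478.8235.
Tax revenue = 38 × 1478.8235 = 56195.29.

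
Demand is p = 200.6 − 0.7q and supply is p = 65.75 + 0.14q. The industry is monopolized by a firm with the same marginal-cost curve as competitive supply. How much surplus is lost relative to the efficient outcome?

Competitive equilibrium: 200.6 − 0.7q = 65.75 + 0.14q → q* = 160.5357, p* = 88.225.
Marginal revenue: MR = 200.6 − 1.4q. Set MR = MC: 200.6 − 1.4q = 65.75 + 0.14q → q_m = 87.5649.
Price p_m = 200.6 − 0.7·87.5649 = 139.3046; MC(q_m) = 65.75 + 0.14·87.5649 = 78.0091.
Competitive q* = 160.5357, so Δq = 72.9708; wedge = 139.3046 − 78.0091 = 61.2955.
DWL = ½ × 72.9708 × 61.2955 = 2236.39.

2236.39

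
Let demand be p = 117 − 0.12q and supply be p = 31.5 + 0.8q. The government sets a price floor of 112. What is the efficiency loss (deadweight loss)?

Competitive equilibrium: 117 − 0.12q = 31.5 + 0.8q → q* = 92.9348, p* = 105.8478.
At the floor p = 112, quantity demanded = (117 − 112)/0.12 = 41.6667.
Sellers' marginal cost at q' = 41.6667: 31.5 + 0.8·41.6667 = 64.8334.
Δq = 92.9348 − 41.6667 = 51.2681; wedge = 112 − 64.8334 = 47.1666.
Deadweight loss = ½ × 51.2681 × 47.1666 = 1209.07.

1209.07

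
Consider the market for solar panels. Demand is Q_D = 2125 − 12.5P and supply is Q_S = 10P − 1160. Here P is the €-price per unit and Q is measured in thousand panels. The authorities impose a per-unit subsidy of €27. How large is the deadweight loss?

In inverse form: demand P = 170 − 0.08Q, supply P = 116 + 0.1Q.
Competitive equilibrium: 170 − 0.08Q = 116 + 0.1Q → Q* = 300, P* = 146.
The subsidy lowers effective supply by 27: P = 89 + 0.1Q.
New quantity: 170 − 0.08Q = 89 + 0.1Q → Q' = 450.
Overproduction ΔQ = 450 − 300 = 150; wedge = subsidy = 27.
Welfare loss = ½ × 150 × 27 = €2025 thousand.

€2025 thousand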